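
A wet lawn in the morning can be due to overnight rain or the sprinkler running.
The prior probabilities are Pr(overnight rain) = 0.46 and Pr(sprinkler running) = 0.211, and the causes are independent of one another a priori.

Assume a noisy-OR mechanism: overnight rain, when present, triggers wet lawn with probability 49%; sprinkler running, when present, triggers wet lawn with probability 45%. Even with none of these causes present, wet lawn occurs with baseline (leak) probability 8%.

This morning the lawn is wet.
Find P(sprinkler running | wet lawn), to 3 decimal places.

Under noisy-OR, P(wet lawn | causes) = 1 − (1−0.08)·∏(1−qᵢ) over the active causes.
Enumerate the 4 (overnight rain, sprinkler running) configurations and weight by the priors:
  P(wet lawn) = 0.08*0.54*0.789 + 0.494*0.54*0.211 + 0.5308*0.46*0.789 + 0.74194*0.46*0.211
        = 0.034085 + 0.056286 + 0.192649 + 0.072013 = 0.355033
The terms with sprinkler running present sum to 0.128299, so
  P(sprinkler running | wet lawn) = 0.128299 / 0.355033 ≈ 0.361

P(sprinkler running | wet lawn) ≈ 0.361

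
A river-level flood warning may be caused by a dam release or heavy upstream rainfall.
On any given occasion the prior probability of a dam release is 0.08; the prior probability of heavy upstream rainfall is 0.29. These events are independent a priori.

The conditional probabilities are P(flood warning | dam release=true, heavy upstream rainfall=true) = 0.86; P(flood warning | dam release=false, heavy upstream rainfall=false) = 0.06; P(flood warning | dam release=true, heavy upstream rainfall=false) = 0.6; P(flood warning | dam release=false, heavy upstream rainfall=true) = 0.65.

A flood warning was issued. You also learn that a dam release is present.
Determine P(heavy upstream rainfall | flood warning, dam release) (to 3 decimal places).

P(heavy upstream rainfall | flood warning, dam release) ≈ 0.369

P(flood warning | dam release) = 0.6·0.71 + 0.86·0.29 = 0.426000 + 0.249400 = 0.675400
Restricting to configurations with heavy upstream rainfall present: 0.86·0.29 = 0.249400.
Hence the posterior is 0.249400/0.675400 ≈ 0.369.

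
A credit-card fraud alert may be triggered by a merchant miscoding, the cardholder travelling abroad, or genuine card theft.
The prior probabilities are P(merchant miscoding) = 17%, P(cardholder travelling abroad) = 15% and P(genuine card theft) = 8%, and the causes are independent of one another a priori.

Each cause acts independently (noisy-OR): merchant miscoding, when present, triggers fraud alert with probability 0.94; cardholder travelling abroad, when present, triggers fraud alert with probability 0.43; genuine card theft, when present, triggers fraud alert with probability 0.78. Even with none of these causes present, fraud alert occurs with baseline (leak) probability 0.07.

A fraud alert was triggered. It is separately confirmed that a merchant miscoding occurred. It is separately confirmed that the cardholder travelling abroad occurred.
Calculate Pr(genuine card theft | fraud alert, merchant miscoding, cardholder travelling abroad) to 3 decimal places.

Under noisy-OR, P(fraud alert | causes) = 1 − (1−0.07)·∏(1−qᵢ) over the active causes.
For the numerator, keep only genuine card theft=true terms: 0.993003*0.08 = 0.079440
Normalizer over all consistent configurations: 0.968194*0.92 + 0.993003*0.08 = 0.970178
Posterior = 0.079440 / 0.970178 ≈ 0.082

Pr(genuine card theft | fraud alert, merchant miscoding, cardholder travelling abroad) ≈ 0.082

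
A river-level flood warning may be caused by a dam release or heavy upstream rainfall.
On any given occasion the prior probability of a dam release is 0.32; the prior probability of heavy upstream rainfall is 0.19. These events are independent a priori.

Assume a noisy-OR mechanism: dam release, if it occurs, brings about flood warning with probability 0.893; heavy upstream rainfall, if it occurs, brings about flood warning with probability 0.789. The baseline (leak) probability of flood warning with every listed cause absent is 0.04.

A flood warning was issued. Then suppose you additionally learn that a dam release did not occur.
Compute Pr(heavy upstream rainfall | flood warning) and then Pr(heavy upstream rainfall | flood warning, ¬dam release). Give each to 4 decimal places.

Under noisy-OR, P(flood warning | causes) = 1 − (1−0.04)·∏(1−qᵢ) over the active causes.
P(flood warning) = 0.04·0.68·0.81 + 0.79744·0.68·0.19 + 0.89728·0.32·0.81 + 0.978326·0.32·0.19 = 0.022032 + 0.103029 + 0.232575 + 0.059482 = 0.417118
Of this, 0.162511 comes from 0.103029 + 0.059482 (the heavy upstream rainfall=true cases).
P(heavy upstream rainfall | flood warning) = 0.162511 / 0.417118 ≈ 0.3896

Now also conditioning on dam release≠true:
Enumerate both values of heavy upstream rainfall and weight by the priors:
  P(flood warning | ¬dam release) = 0.04×0.81 + 0.79744×0.19
        = 0.032400 + 0.151514 = 0.183914
The terms with heavy upstream rainfall present sum to 0.151514, so
  P(heavy upstream rainfall | flood warning, ¬dam release) = 0.151514 / 0.183914 ≈ 0.8238
Ruling out dam release raises the posterior on heavy upstream rainfall — the flip side of explaining away.

Pr(heavy upstream rainfall | flood warning) ≈ 0.3896; Pr(heavy upstream rainfall | flood warning, ¬dam release) ≈ 0.8238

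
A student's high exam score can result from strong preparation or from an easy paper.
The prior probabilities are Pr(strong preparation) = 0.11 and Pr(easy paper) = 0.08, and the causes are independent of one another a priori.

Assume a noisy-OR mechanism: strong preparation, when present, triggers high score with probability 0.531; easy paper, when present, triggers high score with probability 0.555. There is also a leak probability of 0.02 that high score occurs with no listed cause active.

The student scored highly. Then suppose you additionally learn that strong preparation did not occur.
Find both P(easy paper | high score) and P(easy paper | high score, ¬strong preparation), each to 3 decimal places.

P(easy paper | high score) ≈ 0.399; P(easy paper | high score, ¬strong preparation) ≈ 0.710

Under noisy-OR, P(high score | causes) = 1 − (1−0.02)·∏(1−qᵢ) over the active causes.
By total probability over the 4 (strong preparation, easy paper) configurations:
  P(high score) = 0.02×0.89×0.92 + 0.5639×0.89×0.08 + 0.54038×0.11×0.92 + 0.795469×0.11×0.08
        = 0.016376 + 0.040150 + 0.054686 + 0.007000 = 0.118212
The terms with easy paper present sum to 0.047150, so
  P(easy paper | high score) = 0.047150 / 0.118212 ≈ 0.399

Now also conditioning on strong preparation≠true:
Sum P(high score|·) weighted by the priors over both values of easy paper:
  P(high score | ¬strong preparation) = 0.02×0.92 + 0.5639×0.08
        = 0.018400 + 0.045112 = 0.063512
The terms with easy paper present sum to 0.045112, so
  P(easy paper | high score, ¬strong preparation) = 0.045112 / 0.063512 ≈ 0.710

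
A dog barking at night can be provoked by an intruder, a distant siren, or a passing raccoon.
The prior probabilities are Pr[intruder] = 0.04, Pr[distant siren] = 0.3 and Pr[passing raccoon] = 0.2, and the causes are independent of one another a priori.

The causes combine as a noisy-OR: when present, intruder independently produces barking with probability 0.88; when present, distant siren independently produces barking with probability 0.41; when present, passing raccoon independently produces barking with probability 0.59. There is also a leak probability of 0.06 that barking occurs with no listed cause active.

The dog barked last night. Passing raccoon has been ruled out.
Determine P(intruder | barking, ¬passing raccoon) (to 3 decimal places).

Under noisy-OR, P(barking | causes) = 1 − (1−0.06)·∏(1−qᵢ) over the active causes.
P(barking | ¬passing raccoon) = 0.06×0.96×0.7 + 0.4454×0.96×0.3 + 0.8872×0.04×0.7 + 0.933448×0.04×0.3 = 0.040320 + 0.128275 + 0.024842 + 0.011201 = 0.204638
The intruder-present share is 0.024842 + 0.011201 = 0.036043.
Hence the posterior is 0.036043/0.204638 ≈ 0.176.

P(intruder | barking, ¬passing raccoon) ≈ 0.176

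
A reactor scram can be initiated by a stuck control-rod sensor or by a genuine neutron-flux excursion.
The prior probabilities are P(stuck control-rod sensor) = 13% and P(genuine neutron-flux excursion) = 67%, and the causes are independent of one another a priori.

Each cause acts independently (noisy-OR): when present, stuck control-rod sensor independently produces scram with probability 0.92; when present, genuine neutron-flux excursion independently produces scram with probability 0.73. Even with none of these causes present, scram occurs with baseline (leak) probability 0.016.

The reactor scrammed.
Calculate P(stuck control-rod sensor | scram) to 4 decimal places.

Under noisy-OR, P(scram | causes) = 1 − (1−0.016)·∏(1−qᵢ) over the active causes.
Sum P(scram|·) weighted by the priors over the 4 (stuck control-rod sensor, genuine neutron-flux excursion) configurations:
  P(scram) = 0.016·0.87·0.33 + 0.73432·0.87·0.67 + 0.92128·0.13·0.33 + 0.978746·0.13·0.67
        = 0.004594 + 0.428035 + 0.039523 + 0.085249 = 0.557401
Configurations with stuck control-rod sensor contribute 0.124772, so
  P(stuck control-rod sensor | scram) = 0.124772 / 0.557401 ≈ 0.2238

P(stuck control-rod sensor | scram) ≈ 0.2238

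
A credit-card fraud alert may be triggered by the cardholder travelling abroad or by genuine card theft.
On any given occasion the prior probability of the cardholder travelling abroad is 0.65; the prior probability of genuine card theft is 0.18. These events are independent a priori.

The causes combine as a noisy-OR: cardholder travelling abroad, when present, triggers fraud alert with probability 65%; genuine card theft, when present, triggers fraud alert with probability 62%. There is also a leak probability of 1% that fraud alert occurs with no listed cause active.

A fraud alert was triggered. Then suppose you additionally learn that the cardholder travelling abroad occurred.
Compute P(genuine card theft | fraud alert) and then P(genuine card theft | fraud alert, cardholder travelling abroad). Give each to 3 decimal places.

Under noisy-OR, P(fraud alert | causes) = 1 − (1−0.01)·∏(1−qᵢ) over the active causes.
For the numerator, keep only genuine card theft=true terms: 0.039299 + 0.101595 = 0.140894
The normalizing constant is 0.01×0.35×0.82 + 0.6238×0.35×0.18 + 0.6535×0.65×0.82 + 0.86833×0.65×0.18 = 0.492080
P(genuine card theft | fraud alert) = 0.140894/0.492080 ≈ 0.286

Now condition on the additional information:
P(fraud alert | cardholder travelling abroad) = 0.6535·0.82 + 0.86833·0.18 = 0.535870 + 0.156299 = 0.692169
Of this, 0.156299 comes from 0.86833·0.18 (the genuine card theft=true cases).
P(genuine card theft | fraud alert, cardholder travelling abroad) = 0.156299 / 0.692169 ≈ 0.226
Conditioning on cardholder travelling abroad lowers the posterior on genuine card theft: the classic explaining-away effect in a common-effect structure.

P(genuine card theft | fraud alert) ≈ 0.286; P(genuine card theft | fraud alert, cardholder travelling abroad) ≈ 0.226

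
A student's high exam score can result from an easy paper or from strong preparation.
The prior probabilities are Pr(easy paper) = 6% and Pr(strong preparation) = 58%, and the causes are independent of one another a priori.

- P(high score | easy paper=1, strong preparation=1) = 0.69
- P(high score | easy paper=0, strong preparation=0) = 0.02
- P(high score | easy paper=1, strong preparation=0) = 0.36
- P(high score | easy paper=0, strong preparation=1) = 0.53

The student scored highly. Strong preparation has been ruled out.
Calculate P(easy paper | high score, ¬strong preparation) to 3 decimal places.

P(easy paper | high score, ¬strong preparation) ≈ 0.535

By total probability over both values of easy paper:
  P(high score | ¬strong preparation) = 0.02*0.94 + 0.36*0.06
        = 0.018800 + 0.021600 = 0.040400
Configurations with easy paper contribute 0.021600, so
  P(easy paper | high score, ¬strong preparation) = 0.021600 / 0.040400 ≈ 0.535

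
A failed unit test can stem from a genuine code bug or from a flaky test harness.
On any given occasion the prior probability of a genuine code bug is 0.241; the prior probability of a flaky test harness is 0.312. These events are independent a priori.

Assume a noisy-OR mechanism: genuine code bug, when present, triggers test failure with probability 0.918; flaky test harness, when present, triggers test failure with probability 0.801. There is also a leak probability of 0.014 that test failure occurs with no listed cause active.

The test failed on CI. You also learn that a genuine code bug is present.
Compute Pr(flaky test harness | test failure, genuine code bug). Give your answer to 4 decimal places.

Pr(flaky test harness | test failure, genuine code bug) ≈ 0.3268

Under noisy-OR, P(test failure | causes) = 1 − (1−0.014)·∏(1−qᵢ) over the active causes.
P(test failure | genuine code bug) = 0.919148·0.688 + 0.98391·0.312 = 0.632374 + 0.306980 = 0.939354
The flaky test harness-present share is 0.98391·0.312 = 0.306980.
P(flaky test harness | test failure, genuine code bug) = 0.306980 / 0.939354 ≈ 0.3268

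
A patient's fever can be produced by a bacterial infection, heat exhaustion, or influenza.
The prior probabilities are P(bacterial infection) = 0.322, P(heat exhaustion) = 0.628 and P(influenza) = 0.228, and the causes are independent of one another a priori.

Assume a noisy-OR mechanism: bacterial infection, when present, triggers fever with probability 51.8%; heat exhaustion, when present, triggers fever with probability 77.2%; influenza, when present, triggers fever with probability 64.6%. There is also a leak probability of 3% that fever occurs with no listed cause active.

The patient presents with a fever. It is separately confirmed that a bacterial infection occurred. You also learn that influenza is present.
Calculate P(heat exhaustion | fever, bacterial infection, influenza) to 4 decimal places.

P(heat exhaustion | fever, bacterial infection, influenza) ≈ 0.6606

Under noisy-OR, P(fever | causes) = 1 − (1−0.03)·∏(1−qᵢ) over the active causes.
Sum P(fever|·) weighted by the priors over both values of heat exhaustion:
  P(fever | bacterial infection, influenza) = 0.834491*0.372 + 0.962264*0.628
        = 0.310431 + 0.604302 = 0.914733
Configurations with heat exhaustion contribute 0.604302, so
  P(heat exhaustion | fever, bacterial infection, influenza) = 0.604302 / 0.914733 ≈ 0.6606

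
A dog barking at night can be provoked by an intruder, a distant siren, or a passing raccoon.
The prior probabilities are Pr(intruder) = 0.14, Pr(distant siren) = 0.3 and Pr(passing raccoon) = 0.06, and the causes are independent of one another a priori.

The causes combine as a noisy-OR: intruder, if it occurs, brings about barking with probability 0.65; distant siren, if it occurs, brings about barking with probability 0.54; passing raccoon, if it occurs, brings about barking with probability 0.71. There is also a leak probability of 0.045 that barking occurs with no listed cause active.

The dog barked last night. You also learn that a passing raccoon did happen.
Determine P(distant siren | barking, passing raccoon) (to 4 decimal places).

Under noisy-OR, P(barking | causes) = 1 − (1−0.045)·∏(1−qᵢ) over the active causes.
Weight on distant siren=true, given the evidence: 0.225132 + 0.040127 = 0.265259
Denominator P(barking | passing raccoon): 0.72305×0.86×0.7 + 0.872603×0.86×0.3 + 0.903068×0.14×0.7 + 0.955411×0.14×0.3 = 0.789036
Posterior = 0.265259 / 0.789036 ≈ 0.3362

P(distant siren | barking, passing raccoon) ≈ 0.3362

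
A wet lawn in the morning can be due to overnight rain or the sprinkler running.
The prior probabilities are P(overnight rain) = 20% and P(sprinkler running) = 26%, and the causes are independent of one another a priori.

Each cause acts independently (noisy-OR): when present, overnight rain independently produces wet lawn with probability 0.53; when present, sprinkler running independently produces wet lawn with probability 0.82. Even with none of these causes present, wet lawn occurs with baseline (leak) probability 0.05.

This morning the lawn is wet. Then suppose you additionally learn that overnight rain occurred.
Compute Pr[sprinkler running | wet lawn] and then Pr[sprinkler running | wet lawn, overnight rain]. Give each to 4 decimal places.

Pr[sprinkler running | wet lawn] ≈ 0.6639; Pr[sprinkler running | wet lawn, overnight rain] ≈ 0.3686

Under noisy-OR, P(wet lawn | causes) = 1 − (1−0.05)·∏(1−qᵢ) over the active causes.
Enumerate the 4 (overnight rain, sprinkler running) configurations and weight by the priors:
  P(wet lawn) = 0.05×0.8×0.74 + 0.829×0.8×0.26 + 0.5535×0.2×0.74 + 0.91963×0.2×0.26
        = 0.029600 + 0.172432 + 0.081918 + 0.047821 = 0.331771
The terms with sprinkler running present sum to 0.220253, so
  P(sprinkler running | wet lawn) = 0.220253 / 0.331771 ≈ 0.6639

With the extra evidence:
Weight on sprinkler running=true, given the evidence: 0.91963×0.26 = 0.239104
Normalizer over all consistent configurations: 0.5535×0.74 + 0.91963×0.26 = 0.648694
Posterior = 0.239104 / 0.648694 ≈ 0.3686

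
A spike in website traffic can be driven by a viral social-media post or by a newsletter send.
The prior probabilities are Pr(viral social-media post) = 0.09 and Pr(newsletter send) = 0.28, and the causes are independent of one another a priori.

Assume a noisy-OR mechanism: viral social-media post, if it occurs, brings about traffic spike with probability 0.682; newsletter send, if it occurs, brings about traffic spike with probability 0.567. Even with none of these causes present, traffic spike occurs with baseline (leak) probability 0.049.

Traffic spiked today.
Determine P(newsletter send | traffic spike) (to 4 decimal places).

P(newsletter send | traffic spike) ≈ 0.6896

Under noisy-OR, P(traffic spike | causes) = 1 − (1−0.049)·∏(1−qᵢ) over the active causes.
For the numerator, keep only newsletter send=true terms: 0.149878 + 0.021900 = 0.171778
Denominator P(traffic spike): 0.049·0.91·0.72 + 0.588217·0.91·0.28 + 0.697582·0.09·0.72 + 0.869053·0.09·0.28 = 0.249086
Posterior = 0.171778 / 0.249086 ≈ 0.6896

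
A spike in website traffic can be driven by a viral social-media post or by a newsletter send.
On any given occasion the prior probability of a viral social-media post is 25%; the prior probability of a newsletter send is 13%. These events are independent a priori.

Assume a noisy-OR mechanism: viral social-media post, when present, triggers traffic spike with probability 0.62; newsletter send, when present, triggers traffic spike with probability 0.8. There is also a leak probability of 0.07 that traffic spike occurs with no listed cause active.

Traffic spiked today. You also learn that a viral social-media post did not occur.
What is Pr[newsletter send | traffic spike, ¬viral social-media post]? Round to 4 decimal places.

Pr[newsletter send | traffic spike, ¬viral social-media post] ≈ 0.6347

Under noisy-OR, P(traffic spike | causes) = 1 − (1−0.07)·∏(1−qᵢ) over the active causes.
Weight on newsletter send=true, given the evidence: 0.814·0.13 = 0.105820
The normalizing constant is 0.07·0.87 + 0.814·0.13 = 0.166720
P(newsletter send | traffic spike, ¬viral social-media post) = 0.105820/0.166720 ≈ 0.6347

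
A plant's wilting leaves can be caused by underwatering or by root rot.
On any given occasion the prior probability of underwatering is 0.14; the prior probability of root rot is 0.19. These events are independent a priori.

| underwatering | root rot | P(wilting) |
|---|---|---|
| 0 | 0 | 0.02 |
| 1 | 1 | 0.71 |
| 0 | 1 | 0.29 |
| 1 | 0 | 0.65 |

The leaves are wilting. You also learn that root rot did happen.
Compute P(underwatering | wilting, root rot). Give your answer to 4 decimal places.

P(underwatering | wilting, root rot) ≈ 0.2850

P(wilting | root rot) = 0.29*0.86 + 0.71*0.14 = 0.249400 + 0.099400 = 0.348800
Restricting to configurations with underwatering present: 0.71*0.14 = 0.099400.
Hence the posterior is 0.099400/0.348800 ≈ 0.2850.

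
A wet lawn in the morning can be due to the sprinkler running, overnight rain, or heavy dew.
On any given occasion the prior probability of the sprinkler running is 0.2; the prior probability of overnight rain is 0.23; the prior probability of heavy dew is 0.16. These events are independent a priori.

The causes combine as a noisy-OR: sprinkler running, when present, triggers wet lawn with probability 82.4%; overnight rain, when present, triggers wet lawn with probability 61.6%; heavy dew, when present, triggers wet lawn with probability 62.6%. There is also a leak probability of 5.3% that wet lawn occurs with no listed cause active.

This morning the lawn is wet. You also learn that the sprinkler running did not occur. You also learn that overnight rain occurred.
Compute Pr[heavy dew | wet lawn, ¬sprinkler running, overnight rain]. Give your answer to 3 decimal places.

Under noisy-OR, P(wet lawn | causes) = 1 − (1−0.053)·∏(1−qᵢ) over the active causes.
Numerator (weight on configurations with heavy dew): 0.863996·0.16 = 0.138239
The normalizing constant is 0.636352·0.84 + 0.863996·0.16 = 0.672775
Posterior = 0.138239 / 0.672775 ≈ 0.205

Pr[heavy dew | wet lawn, ¬sprinkler running, overnight rain] ≈ 0.205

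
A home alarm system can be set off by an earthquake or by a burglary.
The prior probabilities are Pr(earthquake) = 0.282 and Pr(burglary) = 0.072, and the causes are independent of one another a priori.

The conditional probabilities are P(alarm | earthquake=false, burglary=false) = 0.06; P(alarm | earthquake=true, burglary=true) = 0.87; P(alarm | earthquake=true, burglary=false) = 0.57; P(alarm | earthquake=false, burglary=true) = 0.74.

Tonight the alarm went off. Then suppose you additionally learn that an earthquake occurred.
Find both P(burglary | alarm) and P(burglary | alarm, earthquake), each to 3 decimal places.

Numerator (weight on configurations with burglary): 0.038255 + 0.017664 = 0.055919
Normalizer over all consistent configurations: 0.06·0.718·0.928 + 0.74·0.718·0.072 + 0.57·0.282·0.928 + 0.87·0.282·0.072 = 0.245064
P(burglary | alarm) = 0.055919/0.245064 ≈ 0.228

Now also conditioning on earthquake=true:
By total probability over both values of burglary:
  P(alarm | earthquake) = 0.57·0.928 + 0.87·0.072
        = 0.528960 + 0.062640 = 0.591600
The terms with burglary present sum to 0.062640, so
  P(burglary | alarm, earthquake) = 0.062640 / 0.591600 ≈ 0.106

P(burglary | alarm) ≈ 0.228; P(burglary | alarm, earthquake) ≈ 0.106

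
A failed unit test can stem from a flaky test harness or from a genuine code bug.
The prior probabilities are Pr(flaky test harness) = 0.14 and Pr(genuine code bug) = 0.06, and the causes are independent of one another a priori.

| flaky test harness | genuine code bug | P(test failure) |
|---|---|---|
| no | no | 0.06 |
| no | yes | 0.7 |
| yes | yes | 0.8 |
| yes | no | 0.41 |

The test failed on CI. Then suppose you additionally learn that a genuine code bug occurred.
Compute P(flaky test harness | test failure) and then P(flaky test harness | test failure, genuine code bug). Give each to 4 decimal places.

P(flaky test harness | test failure) ≈ 0.4176; P(flaky test harness | test failure, genuine code bug) ≈ 0.1569

For the numerator, keep only flaky test harness=true terms: 0.053956 + 0.006720 = 0.060676
The normalizing constant is 0.06*0.86*0.94 + 0.7*0.86*0.06 + 0.41*0.14*0.94 + 0.8*0.14*0.06 = 0.145300
P(flaky test harness | test failure) = 0.060676/0.145300 ≈ 0.4176

Now condition on the additional information:
P(test failure | genuine code bug) = 0.7*0.86 + 0.8*0.14 = 0.602000 + 0.112000 = 0.714000
Restricting to configurations with flaky test harness present: 0.8*0.14 = 0.112000.
Hence the posterior is 0.112000/0.714000 ≈ 0.1569.
This is intercausal reasoning (explaining away): once genuine code bug accounts for the test failure, flaky test harness becomes less likely.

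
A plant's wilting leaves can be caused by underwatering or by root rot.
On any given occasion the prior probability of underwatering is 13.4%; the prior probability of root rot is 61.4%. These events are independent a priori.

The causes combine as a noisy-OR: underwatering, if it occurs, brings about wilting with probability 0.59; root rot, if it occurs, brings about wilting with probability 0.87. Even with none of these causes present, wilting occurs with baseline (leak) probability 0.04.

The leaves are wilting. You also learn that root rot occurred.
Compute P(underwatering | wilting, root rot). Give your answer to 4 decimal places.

Under noisy-OR, P(wilting | causes) = 1 − (1−0.04)·∏(1−qᵢ) over the active causes.
Sum P(wilting|·) weighted by the priors over both values of underwatering:
  P(wilting | root rot) = 0.8752*0.866 + 0.948832*0.134
        = 0.757923 + 0.127143 = 0.885066
Configurations with underwatering contribute 0.127143, so
  P(underwatering | wilting, root rot) = 0.127143 / 0.885066 ≈ 0.1437

P(underwatering | wilting, root rot) ≈ 0.1437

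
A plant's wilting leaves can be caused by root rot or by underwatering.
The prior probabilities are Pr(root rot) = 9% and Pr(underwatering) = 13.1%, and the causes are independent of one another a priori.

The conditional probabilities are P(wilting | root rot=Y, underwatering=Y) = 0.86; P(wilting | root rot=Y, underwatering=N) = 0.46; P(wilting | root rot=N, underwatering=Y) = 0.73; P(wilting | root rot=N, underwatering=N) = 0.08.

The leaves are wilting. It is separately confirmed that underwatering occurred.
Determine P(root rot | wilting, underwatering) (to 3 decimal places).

P(wilting | underwatering) = 0.73·0.91 + 0.86·0.09 = 0.664300 + 0.077400 = 0.741700
Restricting to configurations with root rot present: 0.86·0.09 = 0.077400.
Hence the posterior is 0.077400/0.741700 ≈ 0.104.

P(root rot | wilting, underwatering) ≈ 0.104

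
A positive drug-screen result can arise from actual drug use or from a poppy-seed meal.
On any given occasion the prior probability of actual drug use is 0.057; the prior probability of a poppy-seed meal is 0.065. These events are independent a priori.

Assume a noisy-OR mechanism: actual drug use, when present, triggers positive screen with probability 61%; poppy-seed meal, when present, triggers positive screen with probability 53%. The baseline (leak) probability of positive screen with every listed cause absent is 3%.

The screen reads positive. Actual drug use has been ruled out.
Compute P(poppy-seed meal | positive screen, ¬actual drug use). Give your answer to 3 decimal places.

P(poppy-seed meal | positive screen, ¬actual drug use) ≈ 0.558

Under noisy-OR, P(positive screen | causes) = 1 − (1−0.03)·∏(1−qᵢ) over the active causes.
Numerator (weight on configurations with poppy-seed meal): 0.5441·0.065 = 0.035367
Normalizer over all consistent configurations: 0.03·0.935 + 0.5441·0.065 = 0.063417
Posterior = 0.035367 / 0.063417 ≈ 0.558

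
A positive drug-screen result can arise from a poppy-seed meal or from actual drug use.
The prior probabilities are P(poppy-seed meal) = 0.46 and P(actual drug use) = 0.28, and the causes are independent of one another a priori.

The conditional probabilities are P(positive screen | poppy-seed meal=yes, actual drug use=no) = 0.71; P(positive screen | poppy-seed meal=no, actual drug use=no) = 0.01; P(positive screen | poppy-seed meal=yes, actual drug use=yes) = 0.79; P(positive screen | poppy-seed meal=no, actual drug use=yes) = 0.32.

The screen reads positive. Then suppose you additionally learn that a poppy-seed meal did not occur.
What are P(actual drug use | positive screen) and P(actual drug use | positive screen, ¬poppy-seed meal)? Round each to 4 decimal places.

For the numerator, keep only actual drug use=true terms: 0.048384 + 0.101752 = 0.150136
Normalizer over all consistent configurations: 0.01×0.54×0.72 + 0.32×0.54×0.28 + 0.71×0.46×0.72 + 0.79×0.46×0.28 = 0.389176
Posterior = 0.150136 / 0.389176 ≈ 0.3858

Now condition on the additional information:
Enumerate both values of actual drug use and weight by the priors:
  P(positive screen | ¬poppy-seed meal) = 0.01·0.72 + 0.32·0.28
        = 0.007200 + 0.089600 = 0.096800
The terms with actual drug use present sum to 0.089600, so
  P(actual drug use | positive screen, ¬poppy-seed meal) = 0.089600 / 0.096800 ≈ 0.9256

P(actual drug use | positive screen) ≈ 0.3858; P(actual drug use | positive screen, ¬poppy-seed meal) ≈ 0.9256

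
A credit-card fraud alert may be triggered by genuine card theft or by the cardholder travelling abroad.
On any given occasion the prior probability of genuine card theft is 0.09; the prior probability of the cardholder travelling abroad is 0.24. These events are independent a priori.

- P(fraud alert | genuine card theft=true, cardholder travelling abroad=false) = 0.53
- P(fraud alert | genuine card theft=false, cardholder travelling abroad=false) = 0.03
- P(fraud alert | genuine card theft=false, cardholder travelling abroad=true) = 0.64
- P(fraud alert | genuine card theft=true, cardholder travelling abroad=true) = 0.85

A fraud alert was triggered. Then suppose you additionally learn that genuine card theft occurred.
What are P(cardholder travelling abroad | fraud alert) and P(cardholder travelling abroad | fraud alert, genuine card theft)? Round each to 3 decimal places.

P(cardholder travelling abroad | fraud alert) ≈ 0.735; P(cardholder travelling abroad | fraud alert, genuine card theft) ≈ 0.336

Weight on cardholder travelling abroad=true, given the evidence: 0.139776 + 0.018360 = 0.158136
Denominator P(fraud alert): 0.03*0.91*0.76 + 0.64*0.91*0.24 + 0.53*0.09*0.76 + 0.85*0.09*0.24 = 0.215136
Posterior = 0.158136 / 0.215136 ≈ 0.735

Now also conditioning on genuine card theft=true:
Sum P(fraud alert|·) weighted by the priors over both values of cardholder travelling abroad:
  P(fraud alert | genuine card theft) = 0.53×0.76 + 0.85×0.24
        = 0.402800 + 0.204000 = 0.606800
The terms with cardholder travelling abroad present sum to 0.204000, so
  P(cardholder travelling abroad | fraud alert, genuine card theft) = 0.204000 / 0.606800 ≈ 0.336
This is intercausal reasoning (explaining away): once genuine card theft accounts for the fraud alert, cardholder travelling abroad becomes less likely.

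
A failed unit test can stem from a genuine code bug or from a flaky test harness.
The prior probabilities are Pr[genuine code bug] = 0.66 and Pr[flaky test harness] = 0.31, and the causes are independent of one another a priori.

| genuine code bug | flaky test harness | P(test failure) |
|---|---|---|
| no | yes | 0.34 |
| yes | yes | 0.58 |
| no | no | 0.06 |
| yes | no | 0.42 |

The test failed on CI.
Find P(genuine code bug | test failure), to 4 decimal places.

P(genuine code bug | test failure) ≈ 0.8613

P(test failure) = 0.06×0.34×0.69 + 0.34×0.34×0.31 + 0.42×0.66×0.69 + 0.58×0.66×0.31 = 0.014076 + 0.035836 + 0.191268 + 0.118668 = 0.359848
Restricting to configurations with genuine code bug present: 0.191268 + 0.118668 = 0.309936.
So P(genuine code bug | test failure) = 0.309936/0.359848 ≈ 0.8613.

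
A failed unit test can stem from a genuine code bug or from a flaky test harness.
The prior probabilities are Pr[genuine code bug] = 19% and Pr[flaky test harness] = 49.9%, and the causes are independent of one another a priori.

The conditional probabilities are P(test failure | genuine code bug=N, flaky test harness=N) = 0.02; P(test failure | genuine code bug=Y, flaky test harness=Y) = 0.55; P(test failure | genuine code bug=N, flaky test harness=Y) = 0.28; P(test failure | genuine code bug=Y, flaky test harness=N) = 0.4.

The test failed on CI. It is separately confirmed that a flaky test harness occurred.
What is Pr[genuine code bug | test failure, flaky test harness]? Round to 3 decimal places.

Pr[genuine code bug | test failure, flaky test harness] ≈ 0.315

For the numerator, keep only genuine code bug=true terms: 0.55*0.19 = 0.104500
Denominator P(test failure | flaky test harness): 0.28*0.81 + 0.55*0.19 = 0.331300
Posterior = 0.104500 / 0.331300 ≈ 0.315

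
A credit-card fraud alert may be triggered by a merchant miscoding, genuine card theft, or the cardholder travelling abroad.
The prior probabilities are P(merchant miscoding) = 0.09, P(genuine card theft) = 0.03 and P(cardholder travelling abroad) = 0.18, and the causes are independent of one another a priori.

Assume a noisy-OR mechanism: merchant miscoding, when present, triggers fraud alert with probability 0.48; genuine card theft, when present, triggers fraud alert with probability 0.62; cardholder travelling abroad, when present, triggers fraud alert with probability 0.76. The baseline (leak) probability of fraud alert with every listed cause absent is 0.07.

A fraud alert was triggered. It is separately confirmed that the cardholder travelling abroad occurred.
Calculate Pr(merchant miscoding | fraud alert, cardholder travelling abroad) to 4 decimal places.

Under noisy-OR, P(fraud alert | causes) = 1 − (1−0.07)·∏(1−qᵢ) over the active causes.
Numerator (weight on configurations with merchant miscoding): 0.077168 + 0.002581 = 0.079749
The normalizing constant is 0.7768×0.91×0.97 + 0.915184×0.91×0.03 + 0.883936×0.09×0.97 + 0.955896×0.09×0.03 = 0.790415
P(merchant miscoding | fraud alert, cardholder travelling abroad) = 0.079749/0.790415 ≈ 0.1009

Pr(merchant miscoding | fraud alert, cardholder travelling abroad) ≈ 0.1009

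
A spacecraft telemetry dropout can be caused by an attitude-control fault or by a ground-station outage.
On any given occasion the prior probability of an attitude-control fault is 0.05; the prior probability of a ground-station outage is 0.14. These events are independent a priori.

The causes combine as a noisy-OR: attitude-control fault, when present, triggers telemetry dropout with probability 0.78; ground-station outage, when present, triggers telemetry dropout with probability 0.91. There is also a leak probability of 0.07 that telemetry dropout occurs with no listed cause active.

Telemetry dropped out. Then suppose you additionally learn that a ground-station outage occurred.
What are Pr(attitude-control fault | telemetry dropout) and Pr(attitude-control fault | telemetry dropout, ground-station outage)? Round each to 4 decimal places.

Under noisy-OR, P(telemetry dropout | causes) = 1 − (1−0.07)·∏(1−qᵢ) over the active causes.
Sum P(telemetry dropout|·) weighted by the priors over the 4 (attitude-control fault, ground-station outage) configurations:
  P(telemetry dropout) = 0.07*0.95*0.86 + 0.9163*0.95*0.14 + 0.7954*0.05*0.86 + 0.981586*0.05*0.14
        = 0.057190 + 0.121868 + 0.034202 + 0.006871 = 0.220131
Keeping only the attitude-control fault-present terms gives 0.041073, so
  P(attitude-control fault | telemetry dropout) = 0.041073 / 0.220131 ≈ 0.1866

Now condition on the additional information:
Weight on attitude-control fault=true, given the evidence: 0.981586*0.05 = 0.049079
Denominator P(telemetry dropout | ground-station outage): 0.9163*0.95 + 0.981586*0.05 = 0.919564
Posterior = 0.049079 / 0.919564 ≈ 0.0534
The drop from 0.1866 to 0.0534 is the explaining-away (discounting) effect.

Pr(attitude-control fault | telemetry dropout) ≈ 0.1866; Pr(attitude-control fault | telemetry dropout, ground-station outage) ≈ 0.0534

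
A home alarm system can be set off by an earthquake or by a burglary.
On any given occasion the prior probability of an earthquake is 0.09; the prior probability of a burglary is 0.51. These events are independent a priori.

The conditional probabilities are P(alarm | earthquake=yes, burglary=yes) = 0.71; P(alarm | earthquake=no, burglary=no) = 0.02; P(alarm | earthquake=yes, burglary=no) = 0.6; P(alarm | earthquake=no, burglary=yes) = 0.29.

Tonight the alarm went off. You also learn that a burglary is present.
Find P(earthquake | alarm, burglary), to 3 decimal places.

P(earthquake | alarm, burglary) ≈ 0.195

P(alarm | burglary) = 0.29×0.91 + 0.71×0.09 = 0.263900 + 0.063900 = 0.327800
Restricting to configurations with earthquake present: 0.71×0.09 = 0.063900.
Hence the posterior is 0.063900/0.327800 ≈ 0.195.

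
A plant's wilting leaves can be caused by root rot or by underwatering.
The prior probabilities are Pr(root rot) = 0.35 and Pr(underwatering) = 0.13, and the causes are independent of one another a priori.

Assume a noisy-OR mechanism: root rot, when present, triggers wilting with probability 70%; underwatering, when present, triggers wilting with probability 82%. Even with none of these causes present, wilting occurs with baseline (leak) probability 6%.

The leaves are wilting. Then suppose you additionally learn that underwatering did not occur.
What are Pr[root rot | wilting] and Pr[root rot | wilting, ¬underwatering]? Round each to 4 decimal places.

Under noisy-OR, P(wilting | causes) = 1 − (1−0.06)·∏(1−qᵢ) over the active causes.
P(wilting) = 0.06*0.65*0.87 + 0.8308*0.65*0.13 + 0.718*0.35*0.87 + 0.94924*0.35*0.13 = 0.033930 + 0.070203 + 0.218631 + 0.043190 = 0.365954
Of this, 0.261821 comes from 0.218631 + 0.043190 (the root rot=true cases).
So P(root rot | wilting) = 0.261821/0.365954 ≈ 0.7154.

Now also conditioning on underwatering≠true:
By total probability over both values of root rot:
  P(wilting | ¬underwatering) = 0.06×0.65 + 0.718×0.35
        = 0.039000 + 0.251300 = 0.290300
The terms with root rot present sum to 0.251300, so
  P(root rot | wilting, ¬underwatering) = 0.251300 / 0.290300 ≈ 0.8657

Pr[root rot | wilting] ≈ 0.7154; Pr[root rot | wilting, ¬underwatering] ≈ 0.8657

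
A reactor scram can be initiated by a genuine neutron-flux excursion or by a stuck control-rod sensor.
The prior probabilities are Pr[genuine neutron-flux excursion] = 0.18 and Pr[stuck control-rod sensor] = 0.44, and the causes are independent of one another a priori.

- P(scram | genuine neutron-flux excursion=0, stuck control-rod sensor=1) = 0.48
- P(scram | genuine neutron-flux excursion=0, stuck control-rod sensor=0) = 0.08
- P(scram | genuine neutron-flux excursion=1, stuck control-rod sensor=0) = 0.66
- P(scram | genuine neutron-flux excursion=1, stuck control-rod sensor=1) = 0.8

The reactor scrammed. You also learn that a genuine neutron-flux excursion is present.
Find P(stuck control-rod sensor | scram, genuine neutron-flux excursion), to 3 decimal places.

Weight on stuck control-rod sensor=true, given the evidence: 0.8*0.44 = 0.352000
The normalizing constant is 0.66*0.56 + 0.8*0.44 = 0.721600
P(stuck control-rod sensor | scram, genuine neutron-flux excursion) = 0.352000/0.721600 ≈ 0.488

P(stuck control-rod sensor | scram, genuine neutron-flux excursion) ≈ 0.488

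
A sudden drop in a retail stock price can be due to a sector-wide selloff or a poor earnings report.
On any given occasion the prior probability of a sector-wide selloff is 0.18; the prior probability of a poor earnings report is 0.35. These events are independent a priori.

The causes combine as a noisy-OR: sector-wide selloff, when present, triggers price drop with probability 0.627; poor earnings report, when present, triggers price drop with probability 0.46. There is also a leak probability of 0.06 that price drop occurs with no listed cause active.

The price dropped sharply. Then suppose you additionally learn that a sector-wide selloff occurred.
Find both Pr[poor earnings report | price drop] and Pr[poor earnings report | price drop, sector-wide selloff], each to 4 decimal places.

Pr[poor earnings report | price drop] ≈ 0.6406; Pr[poor earnings report | price drop, sector-wide selloff] ≈ 0.4020

Under noisy-OR, P(price drop | causes) = 1 − (1−0.06)·∏(1−qᵢ) over the active causes.
Weight on poor earnings report=true, given the evidence: 0.141319 + 0.051072 = 0.192391
Denominator P(price drop): 0.06·0.82·0.65 + 0.4924·0.82·0.35 + 0.64938·0.18·0.65 + 0.810665·0.18·0.35 = 0.300348
Posterior = 0.192391 / 0.300348 ≈ 0.6406

Now also conditioning on sector-wide selloff=true:
For the numerator, keep only poor earnings report=true terms: 0.810665×0.35 = 0.283733
Denominator P(price drop | sector-wide selloff): 0.64938×0.65 + 0.810665×0.35 = 0.705830
Posterior = 0.283733 / 0.705830 ≈ 0.4020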